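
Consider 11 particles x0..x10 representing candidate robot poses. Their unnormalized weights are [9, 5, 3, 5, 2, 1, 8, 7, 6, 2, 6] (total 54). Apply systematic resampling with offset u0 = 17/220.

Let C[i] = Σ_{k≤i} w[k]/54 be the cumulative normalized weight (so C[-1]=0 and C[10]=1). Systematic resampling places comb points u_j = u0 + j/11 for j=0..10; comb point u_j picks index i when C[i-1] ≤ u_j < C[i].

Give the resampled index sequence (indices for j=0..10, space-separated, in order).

0 1 1 3 4 6 7 7 8 10 10

C = [1/6, 7/27, 17/54, 11/27, 4/9, 25/54, 11/18, 20/27, 23/27, 8/9, 1]
j=0: u_0=17/220 ∈ [0, 1/6) → index 0
j=1: u_1=37/220 ∈ [1/6, 7/27) → index 1
j=2: u_2=57/220 ∈ [1/6, 7/27) → index 1
j=3: u_3=7/20 ∈ [17/54, 11/27) → index 3
j=4: u_4=97/220 ∈ [11/27, 4/9) → index 4
j=5: u_5=117/220 ∈ [25/54, 11/18) → index 6
j=6: u_6=137/220 ∈ [11/18, 20/27) → index 7
j=7: u_7=157/220 ∈ [11/18, 20/27) → index 7
j=8: u_8=177/220 ∈ [20/27, 23/27) → index 8
j=9: u_9=197/220 ∈ [8/9, 1) → index 10
j=10: u_10=217/220 ∈ [8/9, 1) → index 10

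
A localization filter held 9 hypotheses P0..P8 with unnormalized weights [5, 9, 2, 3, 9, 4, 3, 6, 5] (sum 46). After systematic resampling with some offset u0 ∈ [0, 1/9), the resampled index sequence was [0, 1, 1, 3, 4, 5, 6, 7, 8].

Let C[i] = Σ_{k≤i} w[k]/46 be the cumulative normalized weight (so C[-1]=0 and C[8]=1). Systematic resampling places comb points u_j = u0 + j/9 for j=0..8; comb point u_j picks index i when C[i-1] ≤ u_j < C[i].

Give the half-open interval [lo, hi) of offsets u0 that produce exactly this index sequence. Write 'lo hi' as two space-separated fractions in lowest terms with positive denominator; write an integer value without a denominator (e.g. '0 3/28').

C = [5/46, 7/23, 8/23, 19/46, 14/23, 16/23, 35/46, 41/46, 1]
j=0 picked index 0: u0 ∈ [0, 5/46)
j=1 picked index 1: u0 ∈ [-1/414, 40/207)
j=2 picked index 1: u0 ∈ [-47/414, 17/207)
j=3 picked index 3: u0 ∈ [1/69, 11/138)
j=4 picked index 4: u0 ∈ [-13/414, 34/207)
j=5 picked index 5: u0 ∈ [11/207, 29/207)
j=6 picked index 6: u0 ∈ [2/69, 13/138)
j=7 picked index 7: u0 ∈ [-7/414, 47/414)
j=8 picked index 8: u0 ∈ [1/414, 1/9)
intersection: [11/207, 11/138)

11/207 11/138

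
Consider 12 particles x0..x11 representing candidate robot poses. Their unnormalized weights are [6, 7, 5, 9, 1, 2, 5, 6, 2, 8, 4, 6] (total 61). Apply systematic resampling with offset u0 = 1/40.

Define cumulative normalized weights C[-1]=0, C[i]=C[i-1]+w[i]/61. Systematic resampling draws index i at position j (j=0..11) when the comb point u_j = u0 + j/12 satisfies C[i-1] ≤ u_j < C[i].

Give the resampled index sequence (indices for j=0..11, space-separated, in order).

0 1 1 2 3 3 6 7 8 9 10 11

C = [6/61, 13/61, 18/61, 27/61, 28/61, 30/61, 35/61, 41/61, 43/61, 51/61, 55/61, 1]
j=0: u_0=1/40 ∈ [0, 6/61) → index 0
j=1: u_1=13/120 ∈ [6/61, 13/61) → index 1
j=2: u_2=23/120 ∈ [6/61, 13/61) → index 1
j=3: u_3=11/40 ∈ [13/61, 18/61) → index 2
j=4: u_4=43/120 ∈ [18/61, 27/61) → index 3
j=5: u_5=53/120 ∈ [18/61, 27/61) → index 3
j=6: u_6=21/40 ∈ [30/61, 35/61) → index 6
j=7: u_7=73/120 ∈ [35/61, 41/61) → index 7
j=8: u_8=83/120 ∈ [41/61, 43/61) → index 8
j=9: u_9=31/40 ∈ [43/61, 51/61) → index 9
j=10: u_10=103/120 ∈ [51/61, 55/61) → index 10
j=11: u_11=113/120 ∈ [55/61, 1) → index 11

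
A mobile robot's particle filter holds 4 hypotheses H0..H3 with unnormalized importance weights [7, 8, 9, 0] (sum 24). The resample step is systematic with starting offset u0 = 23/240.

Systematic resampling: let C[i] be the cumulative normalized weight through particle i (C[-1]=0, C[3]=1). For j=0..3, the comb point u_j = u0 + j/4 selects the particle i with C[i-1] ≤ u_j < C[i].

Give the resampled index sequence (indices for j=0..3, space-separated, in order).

0 1 1 2

C = [7/24, 5/8, 1, 1]
j=0: u_0=23/240 ∈ [0, 7/24) → index 0
j=1: u_1=83/240 ∈ [7/24, 5/8) → index 1
j=2: u_2=143/240 ∈ [7/24, 5/8) → index 1
j=3: u_3=203/240 ∈ [5/8, 1) → index 2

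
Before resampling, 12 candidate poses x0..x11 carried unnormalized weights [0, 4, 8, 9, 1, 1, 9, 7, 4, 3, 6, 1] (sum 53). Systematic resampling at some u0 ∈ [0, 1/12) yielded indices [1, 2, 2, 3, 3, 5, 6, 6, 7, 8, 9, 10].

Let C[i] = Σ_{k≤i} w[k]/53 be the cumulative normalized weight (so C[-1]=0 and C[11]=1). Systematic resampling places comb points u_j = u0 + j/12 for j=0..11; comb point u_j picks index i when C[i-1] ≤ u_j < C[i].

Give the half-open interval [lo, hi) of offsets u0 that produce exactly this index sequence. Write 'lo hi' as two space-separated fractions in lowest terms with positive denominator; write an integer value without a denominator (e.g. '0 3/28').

0 11/636

C = [0, 4/53, 12/53, 21/53, 22/53, 23/53, 32/53, 39/53, 43/53, 46/53, 52/53, 1]
j=0 picked index 1: u0 ∈ [0, 4/53)
j=1 picked index 2: u0 ∈ [-5/636, 91/636)
j=2 picked index 2: u0 ∈ [-29/318, 19/318)
j=3 picked index 3: u0 ∈ [-5/212, 31/212)
j=4 picked index 3: u0 ∈ [-17/159, 10/159)
j=5 picked index 5: u0 ∈ [-1/636, 11/636)
j=6 picked index 6: u0 ∈ [-7/106, 11/106)
j=7 picked index 6: u0 ∈ [-95/636, 13/636)
j=8 picked index 7: u0 ∈ [-10/159, 11/159)
j=9 picked index 8: u0 ∈ [-3/212, 13/212)
j=10 picked index 9: u0 ∈ [-7/318, 11/318)
j=11 picked index 10: u0 ∈ [-31/636, 41/636)
intersection: [0, 11/636)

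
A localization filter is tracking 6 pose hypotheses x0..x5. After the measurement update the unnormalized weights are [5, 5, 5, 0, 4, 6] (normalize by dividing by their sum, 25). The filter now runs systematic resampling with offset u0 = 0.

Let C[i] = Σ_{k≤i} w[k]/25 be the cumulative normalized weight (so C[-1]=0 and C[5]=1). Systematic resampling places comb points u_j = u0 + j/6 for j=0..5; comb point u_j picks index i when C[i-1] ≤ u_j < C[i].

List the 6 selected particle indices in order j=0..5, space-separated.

C = [1/5, 2/5, 3/5, 3/5, 19/25, 1]
j=0: u_0=0 ∈ [0, 1/5) → index 0
j=1: u_1=1/6 ∈ [0, 1/5) → index 0
j=2: u_2=1/3 ∈ [1/5, 2/5) → index 1
j=3: u_3=1/2 ∈ [2/5, 3/5) → index 2
j=4: u_4=2/3 ∈ [3/5, 19/25) → index 4
j=5: u_5=5/6 ∈ [19/25, 1) → index 5

0 0 1 2 4 5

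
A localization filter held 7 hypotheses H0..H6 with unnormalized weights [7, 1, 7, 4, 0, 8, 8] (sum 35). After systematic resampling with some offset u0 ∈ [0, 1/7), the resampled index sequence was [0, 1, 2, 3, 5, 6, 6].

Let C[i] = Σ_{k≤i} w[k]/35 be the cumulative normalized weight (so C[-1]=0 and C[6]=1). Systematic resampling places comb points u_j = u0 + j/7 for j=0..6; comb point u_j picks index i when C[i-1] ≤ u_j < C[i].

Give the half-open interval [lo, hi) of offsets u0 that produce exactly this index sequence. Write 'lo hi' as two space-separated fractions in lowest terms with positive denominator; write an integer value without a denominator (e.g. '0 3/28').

C = [1/5, 8/35, 3/7, 19/35, 19/35, 27/35, 1]
j=0 picked index 0: u0 ∈ [0, 1/5)
j=1 picked index 1: u0 ∈ [2/35, 3/35)
j=2 picked index 2: u0 ∈ [-2/35, 1/7)
j=3 picked index 3: u0 ∈ [0, 4/35)
j=4 picked index 5: u0 ∈ [-1/35, 1/5)
j=5 picked index 6: u0 ∈ [2/35, 2/7)
j=6 picked index 6: u0 ∈ [-3/35, 1/7)
intersection: [2/35, 3/35)

2/35 3/35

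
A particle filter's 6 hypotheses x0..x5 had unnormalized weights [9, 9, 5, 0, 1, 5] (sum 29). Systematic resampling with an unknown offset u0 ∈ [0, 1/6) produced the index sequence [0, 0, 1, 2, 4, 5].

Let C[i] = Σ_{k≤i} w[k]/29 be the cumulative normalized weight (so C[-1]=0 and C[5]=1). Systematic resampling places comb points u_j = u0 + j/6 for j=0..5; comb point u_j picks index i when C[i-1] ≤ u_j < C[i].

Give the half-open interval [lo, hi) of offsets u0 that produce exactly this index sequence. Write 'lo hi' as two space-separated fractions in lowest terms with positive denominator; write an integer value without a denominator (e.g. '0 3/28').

C = [9/29, 18/29, 23/29, 23/29, 24/29, 1]
j=0 picked index 0: u0 ∈ [0, 9/29)
j=1 picked index 0: u0 ∈ [-1/6, 25/174)
j=2 picked index 1: u0 ∈ [-2/87, 25/87)
j=3 picked index 2: u0 ∈ [7/58, 17/58)
j=4 picked index 4: u0 ∈ [11/87, 14/87)
j=5 picked index 5: u0 ∈ [-1/174, 1/6)
intersection: [11/87, 25/174)

11/87 25/174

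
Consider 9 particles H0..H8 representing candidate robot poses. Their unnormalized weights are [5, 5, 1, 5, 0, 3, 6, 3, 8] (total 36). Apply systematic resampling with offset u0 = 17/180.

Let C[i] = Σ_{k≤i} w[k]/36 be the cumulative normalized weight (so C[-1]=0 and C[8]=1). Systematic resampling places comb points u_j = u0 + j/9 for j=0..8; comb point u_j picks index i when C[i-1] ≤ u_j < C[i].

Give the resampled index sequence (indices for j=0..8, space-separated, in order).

0 1 3 3 6 6 7 8 8

C = [5/36, 5/18, 11/36, 4/9, 4/9, 19/36, 25/36, 7/9, 1]
j=0: u_0=17/180 ∈ [0, 5/36) → index 0
j=1: u_1=37/180 ∈ [5/36, 5/18) → index 1
j=2: u_2=19/60 ∈ [11/36, 4/9) → index 3
j=3: u_3=77/180 ∈ [11/36, 4/9) → index 3
j=4: u_4=97/180 ∈ [19/36, 25/36) → index 6
j=5: u_5=13/20 ∈ [19/36, 25/36) → index 6
j=6: u_6=137/180 ∈ [25/36, 7/9) → index 7
j=7: u_7=157/180 ∈ [7/9, 1) → index 8
j=8: u_8=59/60 ∈ [7/9, 1) → index 8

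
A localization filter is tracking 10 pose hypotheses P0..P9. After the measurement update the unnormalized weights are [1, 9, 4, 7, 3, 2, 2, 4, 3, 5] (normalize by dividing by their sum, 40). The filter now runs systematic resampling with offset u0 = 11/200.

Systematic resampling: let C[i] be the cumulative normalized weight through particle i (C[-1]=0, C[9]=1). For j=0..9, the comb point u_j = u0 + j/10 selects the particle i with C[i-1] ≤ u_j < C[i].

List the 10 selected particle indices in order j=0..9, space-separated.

C = [1/40, 1/4, 7/20, 21/40, 3/5, 13/20, 7/10, 4/5, 7/8, 1]
j=0: u_0=11/200 ∈ [1/40, 1/4) → index 1
j=1: u_1=31/200 ∈ [1/40, 1/4) → index 1
j=2: u_2=51/200 ∈ [1/4, 7/20) → index 2
j=3: u_3=71/200 ∈ [7/20, 21/40) → index 3
j=4: u_4=91/200 ∈ [7/20, 21/40) → index 3
j=5: u_5=111/200 ∈ [21/40, 3/5) → index 4
j=6: u_6=131/200 ∈ [13/20, 7/10) → index 6
j=7: u_7=151/200 ∈ [7/10, 4/5) → index 7
j=8: u_8=171/200 ∈ [4/5, 7/8) → index 8
j=9: u_9=191/200 ∈ [7/8, 1) → index 9

1 1 2 3 3 4 6 7 8 9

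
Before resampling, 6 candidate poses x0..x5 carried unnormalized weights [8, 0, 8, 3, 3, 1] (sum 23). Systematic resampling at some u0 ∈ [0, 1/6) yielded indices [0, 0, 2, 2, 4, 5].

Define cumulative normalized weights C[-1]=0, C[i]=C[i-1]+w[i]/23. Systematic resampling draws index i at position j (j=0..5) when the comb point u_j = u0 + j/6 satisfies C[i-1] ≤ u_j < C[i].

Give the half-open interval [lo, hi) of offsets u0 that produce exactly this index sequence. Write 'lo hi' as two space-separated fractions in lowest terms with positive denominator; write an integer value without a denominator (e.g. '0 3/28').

C = [8/23, 8/23, 16/23, 19/23, 22/23, 1]
j=0 picked index 0: u0 ∈ [0, 8/23)
j=1 picked index 0: u0 ∈ [-1/6, 25/138)
j=2 picked index 2: u0 ∈ [1/69, 25/69)
j=3 picked index 2: u0 ∈ [-7/46, 9/46)
j=4 picked index 4: u0 ∈ [11/69, 20/69)
j=5 picked index 5: u0 ∈ [17/138, 1/6)
intersection: [11/69, 1/6)

11/69 1/6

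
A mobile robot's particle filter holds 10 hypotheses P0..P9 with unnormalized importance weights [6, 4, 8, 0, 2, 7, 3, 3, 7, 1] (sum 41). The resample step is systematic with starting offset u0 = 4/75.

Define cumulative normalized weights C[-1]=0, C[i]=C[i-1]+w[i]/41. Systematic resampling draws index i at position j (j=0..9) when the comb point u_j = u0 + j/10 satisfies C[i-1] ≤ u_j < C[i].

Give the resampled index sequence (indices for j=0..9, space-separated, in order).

0 1 2 2 4 5 5 7 8 8

C = [6/41, 10/41, 18/41, 18/41, 20/41, 27/41, 30/41, 33/41, 40/41, 1]
j=0: u_0=4/75 ∈ [0, 6/41) → index 0
j=1: u_1=23/150 ∈ [6/41, 10/41) → index 1
j=2: u_2=19/75 ∈ [10/41, 18/41) → index 2
j=3: u_3=53/150 ∈ [10/41, 18/41) → index 2
j=4: u_4=34/75 ∈ [18/41, 20/41) → index 4
j=5: u_5=83/150 ∈ [20/41, 27/41) → index 5
j=6: u_6=49/75 ∈ [20/41, 27/41) → index 5
j=7: u_7=113/150 ∈ [30/41, 33/41) → index 7
j=8: u_8=64/75 ∈ [33/41, 40/41) → index 8
j=9: u_9=143/150 ∈ [33/41, 40/41) → index 8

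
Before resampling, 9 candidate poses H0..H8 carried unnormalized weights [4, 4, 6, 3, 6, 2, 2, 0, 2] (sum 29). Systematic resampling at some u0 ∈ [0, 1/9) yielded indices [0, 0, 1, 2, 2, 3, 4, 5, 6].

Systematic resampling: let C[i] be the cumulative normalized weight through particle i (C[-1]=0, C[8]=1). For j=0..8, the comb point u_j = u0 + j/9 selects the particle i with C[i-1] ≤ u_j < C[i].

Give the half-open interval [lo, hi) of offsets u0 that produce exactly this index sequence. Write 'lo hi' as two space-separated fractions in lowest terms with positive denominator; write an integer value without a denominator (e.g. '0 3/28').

C = [4/29, 8/29, 14/29, 17/29, 23/29, 25/29, 27/29, 27/29, 1]
j=0 picked index 0: u0 ∈ [0, 4/29)
j=1 picked index 0: u0 ∈ [-1/9, 7/261)
j=2 picked index 1: u0 ∈ [-22/261, 14/261)
j=3 picked index 2: u0 ∈ [-5/87, 13/87)
j=4 picked index 2: u0 ∈ [-44/261, 10/261)
j=5 picked index 3: u0 ∈ [-19/261, 8/261)
j=6 picked index 4: u0 ∈ [-7/87, 11/87)
j=7 picked index 5: u0 ∈ [4/261, 22/261)
j=8 picked index 6: u0 ∈ [-7/261, 11/261)
intersection: [4/261, 7/261)

4/261 7/261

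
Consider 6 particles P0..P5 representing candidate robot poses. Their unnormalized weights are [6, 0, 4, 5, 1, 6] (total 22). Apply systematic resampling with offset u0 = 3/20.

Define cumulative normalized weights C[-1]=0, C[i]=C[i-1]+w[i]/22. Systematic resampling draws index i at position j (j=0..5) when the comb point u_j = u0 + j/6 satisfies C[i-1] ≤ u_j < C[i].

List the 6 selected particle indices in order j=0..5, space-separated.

0 2 3 3 5 5

C = [3/11, 3/11, 5/11, 15/22, 8/11, 1]
j=0: u_0=3/20 ∈ [0, 3/11) → index 0
j=1: u_1=19/60 ∈ [3/11, 5/11) → index 2
j=2: u_2=29/60 ∈ [5/11, 15/22) → index 3
j=3: u_3=13/20 ∈ [5/11, 15/22) → index 3
j=4: u_4=49/60 ∈ [8/11, 1) → index 5
j=5: u_5=59/60 ∈ [8/11, 1) → index 5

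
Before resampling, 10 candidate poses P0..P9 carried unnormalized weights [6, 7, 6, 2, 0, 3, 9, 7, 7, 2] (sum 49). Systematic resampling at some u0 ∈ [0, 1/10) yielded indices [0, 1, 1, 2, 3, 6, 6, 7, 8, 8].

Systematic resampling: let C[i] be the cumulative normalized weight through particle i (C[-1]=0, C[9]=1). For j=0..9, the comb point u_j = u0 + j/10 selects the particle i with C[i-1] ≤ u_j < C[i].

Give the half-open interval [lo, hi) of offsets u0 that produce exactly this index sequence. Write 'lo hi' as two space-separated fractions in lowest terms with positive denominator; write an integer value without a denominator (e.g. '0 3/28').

11/490 1/35

C = [6/49, 13/49, 19/49, 3/7, 3/7, 24/49, 33/49, 40/49, 47/49, 1]
j=0 picked index 0: u0 ∈ [0, 6/49)
j=1 picked index 1: u0 ∈ [11/490, 81/490)
j=2 picked index 1: u0 ∈ [-19/245, 16/245)
j=3 picked index 2: u0 ∈ [-17/490, 43/490)
j=4 picked index 3: u0 ∈ [-3/245, 1/35)
j=5 picked index 6: u0 ∈ [-1/98, 17/98)
j=6 picked index 6: u0 ∈ [-27/245, 18/245)
j=7 picked index 7: u0 ∈ [-13/490, 57/490)
j=8 picked index 8: u0 ∈ [4/245, 39/245)
j=9 picked index 8: u0 ∈ [-41/490, 29/490)
intersection: [11/490, 1/35)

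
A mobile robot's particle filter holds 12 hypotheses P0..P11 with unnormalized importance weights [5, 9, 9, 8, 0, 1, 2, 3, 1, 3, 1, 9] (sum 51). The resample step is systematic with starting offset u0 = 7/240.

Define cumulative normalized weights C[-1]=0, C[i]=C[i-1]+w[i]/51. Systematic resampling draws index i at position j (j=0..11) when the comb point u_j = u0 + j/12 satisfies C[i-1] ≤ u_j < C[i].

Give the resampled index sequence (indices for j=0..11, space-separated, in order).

0 1 1 2 2 2 3 5 7 9 11 11

C = [5/51, 14/51, 23/51, 31/51, 31/51, 32/51, 2/3, 37/51, 38/51, 41/51, 14/17, 1]
j=0: u_0=7/240 ∈ [0, 5/51) → index 0
j=1: u_1=9/80 ∈ [5/51, 14/51) → index 1
j=2: u_2=47/240 ∈ [5/51, 14/51) → index 1
j=3: u_3=67/240 ∈ [14/51, 23/51) → index 2
j=4: u_4=29/80 ∈ [14/51, 23/51) → index 2
j=5: u_5=107/240 ∈ [14/51, 23/51) → index 2
j=6: u_6=127/240 ∈ [23/51, 31/51) → index 3
j=7: u_7=49/80 ∈ [31/51, 32/51) → index 5
j=8: u_8=167/240 ∈ [2/3, 37/51) → index 7
j=9: u_9=187/240 ∈ [38/51, 41/51) → index 9
j=10: u_10=69/80 ∈ [14/17, 1) → index 11
j=11: u_11=227/240 ∈ [14/17, 1) → index 11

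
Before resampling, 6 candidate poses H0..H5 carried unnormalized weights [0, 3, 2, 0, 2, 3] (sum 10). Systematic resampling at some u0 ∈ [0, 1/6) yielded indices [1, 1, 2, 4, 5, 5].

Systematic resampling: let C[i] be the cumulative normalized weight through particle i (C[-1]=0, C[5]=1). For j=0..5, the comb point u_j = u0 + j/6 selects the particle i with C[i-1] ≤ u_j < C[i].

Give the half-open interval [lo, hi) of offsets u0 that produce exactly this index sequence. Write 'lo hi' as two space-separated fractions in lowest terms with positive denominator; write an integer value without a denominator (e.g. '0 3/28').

C = [0, 3/10, 1/2, 1/2, 7/10, 1]
j=0 picked index 1: u0 ∈ [0, 3/10)
j=1 picked index 1: u0 ∈ [-1/6, 2/15)
j=2 picked index 2: u0 ∈ [-1/30, 1/6)
j=3 picked index 4: u0 ∈ [0, 1/5)
j=4 picked index 5: u0 ∈ [1/30, 1/3)
j=5 picked index 5: u0 ∈ [-2/15, 1/6)
intersection: [1/30, 2/15)

1/30 2/15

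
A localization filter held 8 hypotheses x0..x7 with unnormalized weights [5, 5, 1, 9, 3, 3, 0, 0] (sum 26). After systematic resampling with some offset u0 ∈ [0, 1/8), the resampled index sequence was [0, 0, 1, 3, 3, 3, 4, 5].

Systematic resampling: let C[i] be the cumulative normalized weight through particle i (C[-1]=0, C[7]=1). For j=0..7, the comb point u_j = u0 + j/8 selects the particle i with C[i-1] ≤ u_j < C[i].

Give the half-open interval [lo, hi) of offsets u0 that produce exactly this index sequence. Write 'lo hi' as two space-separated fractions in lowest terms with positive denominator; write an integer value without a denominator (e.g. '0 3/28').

5/104 7/104

C = [5/26, 5/13, 11/26, 10/13, 23/26, 1, 1, 1]
j=0 picked index 0: u0 ∈ [0, 5/26)
j=1 picked index 0: u0 ∈ [-1/8, 7/104)
j=2 picked index 1: u0 ∈ [-3/52, 7/52)
j=3 picked index 3: u0 ∈ [5/104, 41/104)
j=4 picked index 3: u0 ∈ [-1/13, 7/26)
j=5 picked index 3: u0 ∈ [-21/104, 15/104)
j=6 picked index 4: u0 ∈ [1/52, 7/52)
j=7 picked index 5: u0 ∈ [1/104, 1/8)
intersection: [5/104, 7/104)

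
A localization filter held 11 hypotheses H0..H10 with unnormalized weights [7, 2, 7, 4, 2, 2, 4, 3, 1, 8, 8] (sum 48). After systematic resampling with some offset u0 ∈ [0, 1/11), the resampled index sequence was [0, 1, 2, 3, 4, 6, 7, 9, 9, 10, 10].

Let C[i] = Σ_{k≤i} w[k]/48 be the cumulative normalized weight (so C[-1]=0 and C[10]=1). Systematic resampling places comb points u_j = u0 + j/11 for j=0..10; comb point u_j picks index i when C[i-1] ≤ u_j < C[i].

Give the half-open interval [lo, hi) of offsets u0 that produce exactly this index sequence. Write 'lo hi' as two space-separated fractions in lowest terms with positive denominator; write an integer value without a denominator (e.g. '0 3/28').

2/33 1/11

C = [7/48, 3/16, 1/3, 5/12, 11/24, 1/2, 7/12, 31/48, 2/3, 5/6, 1]
j=0 picked index 0: u0 ∈ [0, 7/48)
j=1 picked index 1: u0 ∈ [29/528, 17/176)
j=2 picked index 2: u0 ∈ [1/176, 5/33)
j=3 picked index 3: u0 ∈ [2/33, 19/132)
j=4 picked index 4: u0 ∈ [7/132, 25/264)
j=5 picked index 6: u0 ∈ [1/22, 17/132)
j=6 picked index 7: u0 ∈ [5/132, 53/528)
j=7 picked index 9: u0 ∈ [1/33, 13/66)
j=8 picked index 9: u0 ∈ [-2/33, 7/66)
j=9 picked index 10: u0 ∈ [1/66, 2/11)
j=10 picked index 10: u0 ∈ [-5/66, 1/11)
intersection: [2/33, 1/11)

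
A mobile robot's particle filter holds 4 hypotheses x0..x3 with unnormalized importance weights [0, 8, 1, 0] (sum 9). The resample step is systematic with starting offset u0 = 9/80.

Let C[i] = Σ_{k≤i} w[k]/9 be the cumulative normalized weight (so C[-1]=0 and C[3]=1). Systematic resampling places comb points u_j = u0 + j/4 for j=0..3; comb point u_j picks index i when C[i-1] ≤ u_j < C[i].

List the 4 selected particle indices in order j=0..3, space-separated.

C = [0, 8/9, 1, 1]
j=0: u_0=9/80 ∈ [0, 8/9) → index 1
j=1: u_1=29/80 ∈ [0, 8/9) → index 1
j=2: u_2=49/80 ∈ [0, 8/9) → index 1
j=3: u_3=69/80 ∈ [0, 8/9) → index 1

1 1 1 1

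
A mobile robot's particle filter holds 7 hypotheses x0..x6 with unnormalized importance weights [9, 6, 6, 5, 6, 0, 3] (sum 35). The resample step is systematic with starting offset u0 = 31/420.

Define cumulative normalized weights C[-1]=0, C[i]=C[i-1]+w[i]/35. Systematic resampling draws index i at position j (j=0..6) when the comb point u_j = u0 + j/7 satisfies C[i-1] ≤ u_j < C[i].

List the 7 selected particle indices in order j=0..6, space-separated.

C = [9/35, 3/7, 3/5, 26/35, 32/35, 32/35, 1]
j=0: u_0=31/420 ∈ [0, 9/35) → index 0
j=1: u_1=13/60 ∈ [0, 9/35) → index 0
j=2: u_2=151/420 ∈ [9/35, 3/7) → index 1
j=3: u_3=211/420 ∈ [3/7, 3/5) → index 2
j=4: u_4=271/420 ∈ [3/5, 26/35) → index 3
j=5: u_5=331/420 ∈ [26/35, 32/35) → index 4
j=6: u_6=391/420 ∈ [32/35, 1) → index 6

0 0 1 2 3 4 6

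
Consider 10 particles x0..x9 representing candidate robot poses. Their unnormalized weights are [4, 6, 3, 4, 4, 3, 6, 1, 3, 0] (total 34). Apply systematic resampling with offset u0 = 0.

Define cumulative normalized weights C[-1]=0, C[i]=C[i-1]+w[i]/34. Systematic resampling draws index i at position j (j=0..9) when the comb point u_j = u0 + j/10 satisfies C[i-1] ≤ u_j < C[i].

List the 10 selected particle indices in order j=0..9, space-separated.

0 0 1 2 3 4 4 5 6 7

C = [2/17, 5/17, 13/34, 1/2, 21/34, 12/17, 15/17, 31/34, 1, 1]
j=0: u_0=0 ∈ [0, 2/17) → index 0
j=1: u_1=1/10 ∈ [0, 2/17) → index 0
j=2: u_2=1/5 ∈ [2/17, 5/17) → index 1
j=3: u_3=3/10 ∈ [5/17, 13/34) → index 2
j=4: u_4=2/5 ∈ [13/34, 1/2) → index 3
j=5: u_5=1/2 ∈ [1/2, 21/34) → index 4
j=6: u_6=3/5 ∈ [1/2, 21/34) → index 4
j=7: u_7=7/10 ∈ [21/34, 12/17) → index 5
j=8: u_8=4/5 ∈ [12/17, 15/17) → index 6
j=9: u_9=9/10 ∈ [15/17, 31/34) → index 7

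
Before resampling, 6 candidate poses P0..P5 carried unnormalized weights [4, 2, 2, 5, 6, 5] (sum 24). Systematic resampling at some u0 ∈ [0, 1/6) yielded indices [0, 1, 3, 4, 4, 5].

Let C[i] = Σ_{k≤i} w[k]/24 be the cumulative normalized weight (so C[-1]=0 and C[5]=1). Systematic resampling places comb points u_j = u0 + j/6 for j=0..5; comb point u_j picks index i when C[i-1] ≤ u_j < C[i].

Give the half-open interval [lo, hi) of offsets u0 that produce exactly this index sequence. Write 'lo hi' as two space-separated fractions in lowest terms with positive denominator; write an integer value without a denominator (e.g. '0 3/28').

C = [1/6, 1/4, 1/3, 13/24, 19/24, 1]
j=0 picked index 0: u0 ∈ [0, 1/6)
j=1 picked index 1: u0 ∈ [0, 1/12)
j=2 picked index 3: u0 ∈ [0, 5/24)
j=3 picked index 4: u0 ∈ [1/24, 7/24)
j=4 picked index 4: u0 ∈ [-1/8, 1/8)
j=5 picked index 5: u0 ∈ [-1/24, 1/6)
intersection: [1/24, 1/12)

1/24 1/12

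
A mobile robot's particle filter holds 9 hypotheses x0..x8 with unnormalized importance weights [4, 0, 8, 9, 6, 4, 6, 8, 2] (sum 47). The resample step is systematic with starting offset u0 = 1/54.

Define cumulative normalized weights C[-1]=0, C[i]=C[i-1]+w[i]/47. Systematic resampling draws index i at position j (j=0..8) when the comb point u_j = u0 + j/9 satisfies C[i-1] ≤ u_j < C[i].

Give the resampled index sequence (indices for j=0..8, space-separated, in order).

0 2 2 3 4 4 6 7 7

C = [4/47, 4/47, 12/47, 21/47, 27/47, 31/47, 37/47, 45/47, 1]
j=0: u_0=1/54 ∈ [0, 4/47) → index 0
j=1: u_1=7/54 ∈ [4/47, 12/47) → index 2
j=2: u_2=13/54 ∈ [4/47, 12/47) → index 2
j=3: u_3=19/54 ∈ [12/47, 21/47) → index 3
j=4: u_4=25/54 ∈ [21/47, 27/47) → index 4
j=5: u_5=31/54 ∈ [21/47, 27/47) → index 4
j=6: u_6=37/54 ∈ [31/47, 37/47) → index 6
j=7: u_7=43/54 ∈ [37/47, 45/47) → index 7
j=8: u_8=49/54 ∈ [37/47, 45/47) → index 7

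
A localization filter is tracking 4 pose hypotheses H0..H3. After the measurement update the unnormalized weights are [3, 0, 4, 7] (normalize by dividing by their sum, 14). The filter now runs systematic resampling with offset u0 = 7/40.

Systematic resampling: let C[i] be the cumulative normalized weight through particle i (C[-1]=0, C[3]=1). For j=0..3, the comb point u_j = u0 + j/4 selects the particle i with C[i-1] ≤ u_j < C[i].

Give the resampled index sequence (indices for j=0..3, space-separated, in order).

C = [3/14, 3/14, 1/2, 1]
j=0: u_0=7/40 ∈ [0, 3/14) → index 0
j=1: u_1=17/40 ∈ [3/14, 1/2) → index 2
j=2: u_2=27/40 ∈ [1/2, 1) → index 3
j=3: u_3=37/40 ∈ [1/2, 1) → index 3

0 2 3 3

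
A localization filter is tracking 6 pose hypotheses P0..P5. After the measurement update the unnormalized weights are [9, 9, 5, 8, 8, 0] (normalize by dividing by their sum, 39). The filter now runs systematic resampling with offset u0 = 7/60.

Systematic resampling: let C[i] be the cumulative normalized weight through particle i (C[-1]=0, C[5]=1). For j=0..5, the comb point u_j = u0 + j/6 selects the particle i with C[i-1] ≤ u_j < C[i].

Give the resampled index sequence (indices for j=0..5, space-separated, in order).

0 1 1 3 3 4

C = [3/13, 6/13, 23/39, 31/39, 1, 1]
j=0: u_0=7/60 ∈ [0, 3/13) → index 0
j=1: u_1=17/60 ∈ [3/13, 6/13) → index 1
j=2: u_2=9/20 ∈ [3/13, 6/13) → index 1
j=3: u_3=37/60 ∈ [23/39, 31/39) → index 3
j=4: u_4=47/60 ∈ [23/39, 31/39) → index 3
j=5: u_5=19/20 ∈ [31/39, 1) → index 4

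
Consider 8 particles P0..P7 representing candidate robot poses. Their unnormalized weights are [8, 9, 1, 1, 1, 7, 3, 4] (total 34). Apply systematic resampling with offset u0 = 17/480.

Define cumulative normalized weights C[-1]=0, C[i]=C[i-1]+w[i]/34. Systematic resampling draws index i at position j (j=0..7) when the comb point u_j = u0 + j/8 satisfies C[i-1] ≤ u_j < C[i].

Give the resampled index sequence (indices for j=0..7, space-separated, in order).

C = [4/17, 1/2, 9/17, 19/34, 10/17, 27/34, 15/17, 1]
j=0: u_0=17/480 ∈ [0, 4/17) → index 0
j=1: u_1=77/480 ∈ [0, 4/17) → index 0
j=2: u_2=137/480 ∈ [4/17, 1/2) → index 1
j=3: u_3=197/480 ∈ [4/17, 1/2) → index 1
j=4: u_4=257/480 ∈ [9/17, 19/34) → index 3
j=5: u_5=317/480 ∈ [10/17, 27/34) → index 5
j=6: u_6=377/480 ∈ [10/17, 27/34) → index 5
j=7: u_7=437/480 ∈ [15/17, 1) → index 7

0 0 1 1 3 5 5 7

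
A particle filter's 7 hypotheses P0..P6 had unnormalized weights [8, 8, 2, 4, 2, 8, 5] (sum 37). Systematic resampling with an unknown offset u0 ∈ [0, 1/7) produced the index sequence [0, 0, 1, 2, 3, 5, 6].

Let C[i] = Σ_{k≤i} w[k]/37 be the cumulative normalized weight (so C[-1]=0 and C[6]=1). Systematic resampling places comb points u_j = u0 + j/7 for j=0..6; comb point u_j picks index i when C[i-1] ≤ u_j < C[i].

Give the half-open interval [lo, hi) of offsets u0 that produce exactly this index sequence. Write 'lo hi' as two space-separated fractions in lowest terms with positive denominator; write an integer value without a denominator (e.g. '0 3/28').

2/259 6/259

C = [8/37, 16/37, 18/37, 22/37, 24/37, 32/37, 1]
j=0 picked index 0: u0 ∈ [0, 8/37)
j=1 picked index 0: u0 ∈ [-1/7, 19/259)
j=2 picked index 1: u0 ∈ [-18/259, 38/259)
j=3 picked index 2: u0 ∈ [1/259, 15/259)
j=4 picked index 3: u0 ∈ [-22/259, 6/259)
j=5 picked index 5: u0 ∈ [-17/259, 39/259)
j=6 picked index 6: u0 ∈ [2/259, 1/7)
intersection: [2/259, 6/259)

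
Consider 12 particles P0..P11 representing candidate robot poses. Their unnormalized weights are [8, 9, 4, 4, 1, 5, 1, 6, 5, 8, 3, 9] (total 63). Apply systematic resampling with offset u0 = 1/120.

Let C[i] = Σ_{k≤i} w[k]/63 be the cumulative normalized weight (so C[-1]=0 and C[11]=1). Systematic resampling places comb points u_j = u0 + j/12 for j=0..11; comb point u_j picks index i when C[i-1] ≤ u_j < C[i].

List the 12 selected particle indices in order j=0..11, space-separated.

C = [8/63, 17/63, 1/3, 25/63, 26/63, 31/63, 32/63, 38/63, 43/63, 17/21, 6/7, 1]
j=0: u_0=1/120 ∈ [0, 8/63) → index 0
j=1: u_1=11/120 ∈ [0, 8/63) → index 0
j=2: u_2=7/40 ∈ [8/63, 17/63) → index 1
j=3: u_3=31/120 ∈ [8/63, 17/63) → index 1
j=4: u_4=41/120 ∈ [1/3, 25/63) → index 3
j=5: u_5=17/40 ∈ [26/63, 31/63) → index 5
j=6: u_6=61/120 ∈ [32/63, 38/63) → index 7
j=7: u_7=71/120 ∈ [32/63, 38/63) → index 7
j=8: u_8=27/40 ∈ [38/63, 43/63) → index 8
j=9: u_9=91/120 ∈ [43/63, 17/21) → index 9
j=10: u_10=101/120 ∈ [17/21, 6/7) → index 10
j=11: u_11=37/40 ∈ [6/7, 1) → index 11

0 0 1 1 3 5 7 7 8 9 10 11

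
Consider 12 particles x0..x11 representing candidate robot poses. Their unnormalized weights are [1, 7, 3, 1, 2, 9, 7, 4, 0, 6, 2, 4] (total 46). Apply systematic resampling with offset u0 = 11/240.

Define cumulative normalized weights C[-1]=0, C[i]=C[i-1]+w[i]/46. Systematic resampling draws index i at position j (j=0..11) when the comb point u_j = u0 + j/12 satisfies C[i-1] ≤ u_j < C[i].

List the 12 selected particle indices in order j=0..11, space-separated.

C = [1/46, 4/23, 11/46, 6/23, 7/23, 1/2, 15/23, 17/23, 17/23, 20/23, 21/23, 1]
j=0: u_0=11/240 ∈ [1/46, 4/23) → index 1
j=1: u_1=31/240 ∈ [1/46, 4/23) → index 1
j=2: u_2=17/80 ∈ [4/23, 11/46) → index 2
j=3: u_3=71/240 ∈ [6/23, 7/23) → index 4
j=4: u_4=91/240 ∈ [7/23, 1/2) → index 5
j=5: u_5=37/80 ∈ [7/23, 1/2) → index 5
j=6: u_6=131/240 ∈ [1/2, 15/23) → index 6
j=7: u_7=151/240 ∈ [1/2, 15/23) → index 6
j=8: u_8=57/80 ∈ [15/23, 17/23) → index 7
j=9: u_9=191/240 ∈ [17/23, 20/23) → index 9
j=10: u_10=211/240 ∈ [20/23, 21/23) → index 10
j=11: u_11=77/80 ∈ [21/23, 1) → index 11

1 1 2 4 5 5 6 6 7 9 10 11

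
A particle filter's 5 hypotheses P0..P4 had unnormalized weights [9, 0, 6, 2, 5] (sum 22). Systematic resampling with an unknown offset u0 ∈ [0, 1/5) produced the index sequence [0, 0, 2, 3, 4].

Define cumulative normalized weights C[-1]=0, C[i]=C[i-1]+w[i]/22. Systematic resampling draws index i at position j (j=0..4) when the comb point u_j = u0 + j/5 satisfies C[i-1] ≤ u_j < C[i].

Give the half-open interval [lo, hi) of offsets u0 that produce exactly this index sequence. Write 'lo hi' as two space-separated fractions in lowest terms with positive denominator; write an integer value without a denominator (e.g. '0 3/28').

9/110 19/110

C = [9/22, 9/22, 15/22, 17/22, 1]
j=0 picked index 0: u0 ∈ [0, 9/22)
j=1 picked index 0: u0 ∈ [-1/5, 23/110)
j=2 picked index 2: u0 ∈ [1/110, 31/110)
j=3 picked index 3: u0 ∈ [9/110, 19/110)
j=4 picked index 4: u0 ∈ [-3/110, 1/5)
intersection: [9/110, 19/110)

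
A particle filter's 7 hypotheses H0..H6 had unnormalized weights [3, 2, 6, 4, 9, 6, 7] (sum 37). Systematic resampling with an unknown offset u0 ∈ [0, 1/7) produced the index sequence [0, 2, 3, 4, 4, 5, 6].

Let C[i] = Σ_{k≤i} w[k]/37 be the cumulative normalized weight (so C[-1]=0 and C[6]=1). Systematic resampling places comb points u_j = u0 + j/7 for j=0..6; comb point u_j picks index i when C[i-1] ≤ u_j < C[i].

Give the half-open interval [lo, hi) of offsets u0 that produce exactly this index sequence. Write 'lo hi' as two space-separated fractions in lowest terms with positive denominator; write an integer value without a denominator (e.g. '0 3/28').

C = [3/37, 5/37, 11/37, 15/37, 24/37, 30/37, 1]
j=0 picked index 0: u0 ∈ [0, 3/37)
j=1 picked index 2: u0 ∈ [-2/259, 40/259)
j=2 picked index 3: u0 ∈ [3/259, 31/259)
j=3 picked index 4: u0 ∈ [-6/259, 57/259)
j=4 picked index 4: u0 ∈ [-43/259, 20/259)
j=5 picked index 5: u0 ∈ [-17/259, 25/259)
j=6 picked index 6: u0 ∈ [-12/259, 1/7)
intersection: [3/259, 20/259)

3/259 20/259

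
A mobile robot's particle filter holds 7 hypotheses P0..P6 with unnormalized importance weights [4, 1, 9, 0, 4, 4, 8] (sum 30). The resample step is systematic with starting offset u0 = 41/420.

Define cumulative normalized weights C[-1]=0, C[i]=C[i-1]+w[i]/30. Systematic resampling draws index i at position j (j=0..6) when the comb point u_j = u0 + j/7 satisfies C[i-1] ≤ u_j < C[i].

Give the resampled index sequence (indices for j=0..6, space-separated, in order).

0 2 2 4 5 6 6

C = [2/15, 1/6, 7/15, 7/15, 3/5, 11/15, 1]
j=0: u_0=41/420 ∈ [0, 2/15) → index 0
j=1: u_1=101/420 ∈ [1/6, 7/15) → index 2
j=2: u_2=23/60 ∈ [1/6, 7/15) → index 2
j=3: u_3=221/420 ∈ [7/15, 3/5) → index 4
j=4: u_4=281/420 ∈ [3/5, 11/15) → index 5
j=5: u_5=341/420 ∈ [11/15, 1) → index 6
j=6: u_6=401/420 ∈ [11/15, 1) → index 6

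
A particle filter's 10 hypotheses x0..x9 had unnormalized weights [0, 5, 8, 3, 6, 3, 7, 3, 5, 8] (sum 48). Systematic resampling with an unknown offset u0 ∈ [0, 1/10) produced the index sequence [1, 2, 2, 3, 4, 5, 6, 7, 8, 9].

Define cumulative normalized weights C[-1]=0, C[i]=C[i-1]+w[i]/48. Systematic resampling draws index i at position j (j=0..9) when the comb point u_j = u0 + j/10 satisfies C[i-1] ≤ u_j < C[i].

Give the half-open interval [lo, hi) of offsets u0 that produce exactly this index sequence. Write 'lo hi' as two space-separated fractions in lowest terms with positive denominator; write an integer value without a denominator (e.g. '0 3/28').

C = [0, 5/48, 13/48, 1/3, 11/24, 25/48, 2/3, 35/48, 5/6, 1]
j=0 picked index 1: u0 ∈ [0, 5/48)
j=1 picked index 2: u0 ∈ [1/240, 41/240)
j=2 picked index 2: u0 ∈ [-23/240, 17/240)
j=3 picked index 3: u0 ∈ [-7/240, 1/30)
j=4 picked index 4: u0 ∈ [-1/15, 7/120)
j=5 picked index 5: u0 ∈ [-1/24, 1/48)
j=6 picked index 6: u0 ∈ [-19/240, 1/15)
j=7 picked index 7: u0 ∈ [-1/30, 7/240)
j=8 picked index 8: u0 ∈ [-17/240, 1/30)
j=9 picked index 9: u0 ∈ [-1/15, 1/10)
intersection: [1/240, 1/48)

1/240 1/48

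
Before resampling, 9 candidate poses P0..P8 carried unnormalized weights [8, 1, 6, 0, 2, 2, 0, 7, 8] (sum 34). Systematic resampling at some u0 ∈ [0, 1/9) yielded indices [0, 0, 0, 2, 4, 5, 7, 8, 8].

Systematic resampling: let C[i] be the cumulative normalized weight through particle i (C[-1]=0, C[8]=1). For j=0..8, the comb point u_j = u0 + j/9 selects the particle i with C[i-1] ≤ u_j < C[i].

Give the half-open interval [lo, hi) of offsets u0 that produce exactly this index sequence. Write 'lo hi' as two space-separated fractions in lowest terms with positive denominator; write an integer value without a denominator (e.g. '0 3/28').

0 1/306

C = [4/17, 9/34, 15/34, 15/34, 1/2, 19/34, 19/34, 13/17, 1]
j=0 picked index 0: u0 ∈ [0, 4/17)
j=1 picked index 0: u0 ∈ [-1/9, 19/153)
j=2 picked index 0: u0 ∈ [-2/9, 2/153)
j=3 picked index 2: u0 ∈ [-7/102, 11/102)
j=4 picked index 4: u0 ∈ [-1/306, 1/18)
j=5 picked index 5: u0 ∈ [-1/18, 1/306)
j=6 picked index 7: u0 ∈ [-11/102, 5/51)
j=7 picked index 8: u0 ∈ [-2/153, 2/9)
j=8 picked index 8: u0 ∈ [-19/153, 1/9)
intersection: [0, 1/306)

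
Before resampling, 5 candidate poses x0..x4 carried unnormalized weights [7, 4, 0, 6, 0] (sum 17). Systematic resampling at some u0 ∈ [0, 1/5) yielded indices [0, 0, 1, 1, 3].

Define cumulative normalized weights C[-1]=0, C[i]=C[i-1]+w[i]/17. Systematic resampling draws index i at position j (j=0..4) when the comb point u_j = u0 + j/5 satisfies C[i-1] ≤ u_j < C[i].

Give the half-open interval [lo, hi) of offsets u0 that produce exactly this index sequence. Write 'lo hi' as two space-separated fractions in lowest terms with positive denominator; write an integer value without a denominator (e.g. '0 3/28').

1/85 4/85

C = [7/17, 11/17, 11/17, 1, 1]
j=0 picked index 0: u0 ∈ [0, 7/17)
j=1 picked index 0: u0 ∈ [-1/5, 18/85)
j=2 picked index 1: u0 ∈ [1/85, 21/85)
j=3 picked index 1: u0 ∈ [-16/85, 4/85)
j=4 picked index 3: u0 ∈ [-13/85, 1/5)
intersection: [1/85, 4/85)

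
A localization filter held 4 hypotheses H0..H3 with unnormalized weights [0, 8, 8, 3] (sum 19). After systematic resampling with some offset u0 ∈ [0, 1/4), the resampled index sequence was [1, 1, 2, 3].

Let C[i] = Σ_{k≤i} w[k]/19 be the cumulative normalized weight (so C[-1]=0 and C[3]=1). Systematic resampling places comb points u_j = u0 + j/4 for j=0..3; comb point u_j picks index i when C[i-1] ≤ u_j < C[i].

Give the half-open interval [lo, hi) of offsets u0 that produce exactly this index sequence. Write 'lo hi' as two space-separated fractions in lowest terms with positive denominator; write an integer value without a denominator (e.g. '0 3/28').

C = [0, 8/19, 16/19, 1]
j=0 picked index 1: u0 ∈ [0, 8/19)
j=1 picked index 1: u0 ∈ [-1/4, 13/76)
j=2 picked index 2: u0 ∈ [-3/38, 13/38)
j=3 picked index 3: u0 ∈ [7/76, 1/4)
intersection: [7/76, 13/76)

7/76 13/76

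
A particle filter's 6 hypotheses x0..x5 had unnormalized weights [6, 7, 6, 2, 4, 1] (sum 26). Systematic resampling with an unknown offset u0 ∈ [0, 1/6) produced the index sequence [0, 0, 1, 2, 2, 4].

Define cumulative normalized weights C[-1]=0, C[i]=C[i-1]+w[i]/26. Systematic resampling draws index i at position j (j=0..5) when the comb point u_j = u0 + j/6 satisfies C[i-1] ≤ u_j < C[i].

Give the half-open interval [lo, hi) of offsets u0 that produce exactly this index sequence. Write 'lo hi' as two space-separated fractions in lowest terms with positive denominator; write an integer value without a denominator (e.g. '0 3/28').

0 5/78

C = [3/13, 1/2, 19/26, 21/26, 25/26, 1]
j=0 picked index 0: u0 ∈ [0, 3/13)
j=1 picked index 0: u0 ∈ [-1/6, 5/78)
j=2 picked index 1: u0 ∈ [-4/39, 1/6)
j=3 picked index 2: u0 ∈ [0, 3/13)
j=4 picked index 2: u0 ∈ [-1/6, 5/78)
j=5 picked index 4: u0 ∈ [-1/39, 5/39)
intersection: [0, 5/78)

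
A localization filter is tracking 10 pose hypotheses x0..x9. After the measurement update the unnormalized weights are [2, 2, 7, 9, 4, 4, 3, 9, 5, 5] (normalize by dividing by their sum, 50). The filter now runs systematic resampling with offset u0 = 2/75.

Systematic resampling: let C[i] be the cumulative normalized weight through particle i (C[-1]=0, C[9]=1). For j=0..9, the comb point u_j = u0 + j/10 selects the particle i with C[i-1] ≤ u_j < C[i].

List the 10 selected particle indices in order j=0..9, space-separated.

0 2 3 3 4 5 7 7 8 9

C = [1/25, 2/25, 11/50, 2/5, 12/25, 14/25, 31/50, 4/5, 9/10, 1]
j=0: u_0=2/75 ∈ [0, 1/25) → index 0
j=1: u_1=19/150 ∈ [2/25, 11/50) → index 2
j=2: u_2=17/75 ∈ [11/50, 2/5) → index 3
j=3: u_3=49/150 ∈ [11/50, 2/5) → index 3
j=4: u_4=32/75 ∈ [2/5, 12/25) → index 4
j=5: u_5=79/150 ∈ [12/25, 14/25) → index 5
j=6: u_6=47/75 ∈ [31/50, 4/5) → index 7
j=7: u_7=109/150 ∈ [31/50, 4/5) → index 7
j=8: u_8=62/75 ∈ [4/5, 9/10) → index 8
j=9: u_9=139/150 ∈ [9/10, 1) → index 9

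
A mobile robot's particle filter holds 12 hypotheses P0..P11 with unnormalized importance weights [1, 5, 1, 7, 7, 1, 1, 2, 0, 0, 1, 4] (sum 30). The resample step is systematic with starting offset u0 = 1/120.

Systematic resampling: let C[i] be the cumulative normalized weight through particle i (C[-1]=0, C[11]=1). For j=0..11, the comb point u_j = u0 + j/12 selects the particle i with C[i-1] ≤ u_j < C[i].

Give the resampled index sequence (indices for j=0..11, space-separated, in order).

C = [1/30, 1/5, 7/30, 7/15, 7/10, 11/15, 23/30, 5/6, 5/6, 5/6, 13/15, 1]
j=0: u_0=1/120 ∈ [0, 1/30) → index 0
j=1: u_1=11/120 ∈ [1/30, 1/5) → index 1
j=2: u_2=7/40 ∈ [1/30, 1/5) → index 1
j=3: u_3=31/120 ∈ [7/30, 7/15) → index 3
j=4: u_4=41/120 ∈ [7/30, 7/15) → index 3
j=5: u_5=17/40 ∈ [7/30, 7/15) → index 3
j=6: u_6=61/120 ∈ [7/15, 7/10) → index 4
j=7: u_7=71/120 ∈ [7/15, 7/10) → index 4
j=8: u_8=27/40 ∈ [7/15, 7/10) → index 4
j=9: u_9=91/120 ∈ [11/15, 23/30) → index 6
j=10: u_10=101/120 ∈ [5/6, 13/15) → index 10
j=11: u_11=37/40 ∈ [13/15, 1) → index 11

0 1 1 3 3 3 4 4 4 6 10 11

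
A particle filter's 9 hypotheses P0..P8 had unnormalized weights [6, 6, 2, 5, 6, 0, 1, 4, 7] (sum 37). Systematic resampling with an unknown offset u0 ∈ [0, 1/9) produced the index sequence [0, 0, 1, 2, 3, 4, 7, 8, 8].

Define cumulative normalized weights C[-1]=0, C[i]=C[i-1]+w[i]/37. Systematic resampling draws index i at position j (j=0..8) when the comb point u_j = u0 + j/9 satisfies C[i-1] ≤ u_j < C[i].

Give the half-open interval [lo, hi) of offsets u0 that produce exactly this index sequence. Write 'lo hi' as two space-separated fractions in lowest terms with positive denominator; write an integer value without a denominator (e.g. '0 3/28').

C = [6/37, 12/37, 14/37, 19/37, 25/37, 25/37, 26/37, 30/37, 1]
j=0 picked index 0: u0 ∈ [0, 6/37)
j=1 picked index 0: u0 ∈ [-1/9, 17/333)
j=2 picked index 1: u0 ∈ [-20/333, 34/333)
j=3 picked index 2: u0 ∈ [-1/111, 5/111)
j=4 picked index 3: u0 ∈ [-22/333, 23/333)
j=5 picked index 4: u0 ∈ [-14/333, 40/333)
j=6 picked index 7: u0 ∈ [4/111, 16/111)
j=7 picked index 8: u0 ∈ [11/333, 2/9)
j=8 picked index 8: u0 ∈ [-26/333, 1/9)
intersection: [4/111, 5/111)

4/111 5/111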